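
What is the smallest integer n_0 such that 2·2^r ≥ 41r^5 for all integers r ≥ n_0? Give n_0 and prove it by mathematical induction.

At r = 28: 536870912 < 705625088, so the inequality fails and n_0 ≥ 29. We prove 2·2^r ≥ 41r^5 for all r ≥ 29.
When r = 29: 2·2^r = 1073741824 and 41r^5 = 840957109, so 1073741824 ≥ 840957109.
Inductive step: suppose the statement holds for some k ≥ 29, so 2·2^k ≥ 41k^5.
Then 2·2^(k + 1) = 2·(2·2^k) ≥ 2·(41k^5).
Also, for k ≥ 29 we have 2·(41k^5) ≥ 41(k+1)^5, since 2 ≥ (1 + 1/k)^5 for all k ≥ 29.
Combining, 2·2^(k + 1) ≥ 41(k+1)^5.
Hence, by induction on r, the claim holds for every r ≥ 29.
Hence the smallest such n_0 is 29.

n_0 = 29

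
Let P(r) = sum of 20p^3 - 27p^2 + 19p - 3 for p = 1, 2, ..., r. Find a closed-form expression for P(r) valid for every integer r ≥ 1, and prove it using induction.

We claim P(r) = r(5r^3 + r^2 + r + 2) for all r ≥ 1.
When r = 1: P(1) = 9, and the closed form gives 9. They agree.
Suppose the result is true for r = p, so P(p) = p(5p^3 + p^2 + p + 2).
Then P(p+1) = P(p) + (20p^3 + 33p^2 + 25p + 9) = (p(5p^3 + p^2 + p + 2)) + (20p^3 + 33p^2 + 25p + 9).
Simplifying, P(p+1) = (p + 1)(5p^3 + 16p^2 + 18p + 9) = (p+1)(5(p+1)^3 + (p+1)^2 + (p+1) + 2),
which is the closed form with r = p+1.
Hence, by induction on r, the claim holds for every r ≥ 1.

P(r) = r(5r^3 + r^2 + r + 2)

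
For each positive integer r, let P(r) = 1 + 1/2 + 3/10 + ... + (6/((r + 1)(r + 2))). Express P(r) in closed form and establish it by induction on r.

P(r) = 3r/(r + 2)

We claim P(r) = 3r/(r + 2) for all r ≥ 1.
Base step (r = 1): P(1) = 1, and the closed form gives 1. They agree.
Inductive step: assume the claim holds for r = k, so P(k) = 3k/(k + 2).
Then P(k+1) = P(k) + (6/((k + 2)(k + 3))) = (3k/(k + 2)) + (6/((k + 2)(k + 3))).
Simplifying, P(k+1) = 3(k + 1)/(k + 3) = 3(k+1)/((k+1) + 2),
which is the closed form with r = k+1.
This completes the induction.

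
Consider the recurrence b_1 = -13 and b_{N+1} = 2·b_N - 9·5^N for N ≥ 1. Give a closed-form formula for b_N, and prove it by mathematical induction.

Computing the first terms: b_1 = -13, b_2 = -71, b_3 = -367. This suggests b_N = 2^N - 3·5^N.
Base step (N = 1): the formula gives -13 = -13 = b_1.
Suppose the result is true for N = j, so b_j = 2^j - 3·5^j.
Then b_{j+1} = 2·b_j - 9·5^j = 2·(2^j - 3·5^j) - 9·5^j = 2^(j + 1) - 3·5^(j + 1),
which is the claimed formula at N = j+1.
By the principle of mathematical induction, the result holds for all N ≥ 1.

b_N = 2^N - 3·5^N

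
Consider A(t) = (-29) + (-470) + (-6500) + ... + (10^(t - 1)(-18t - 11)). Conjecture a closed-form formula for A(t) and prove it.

We claim A(t) = -10^t(2t + 1) + 1 for all t ≥ 1.
When t = 1: A(1) = -29, and the closed form gives -29. They agree.
Suppose the result is true for t = i, so A(i) = -10^i(2i + 1) + 1.
Then A(i+1) = A(i) + (10^i(-18i - 29)) = (-10^i(2i + 1) + 1) + (10^i(-18i - 29)).
Simplifying, A(i+1) = -20·10^i·i - 30·10^i + 1 = -10^(i+1)(2(i+1) + 1) + 1,
which is the closed form with t = i+1.
By induction, the statement is established for all t ≥ 1.

A(t) = -10^t(2t + 1) + 1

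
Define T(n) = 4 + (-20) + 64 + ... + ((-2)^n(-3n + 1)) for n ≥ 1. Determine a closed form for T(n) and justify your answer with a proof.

We claim T(n) = (-2)^(n + 1)n for all n ≥ 1.
Base step (n = 1): T(1) = 4, and the closed form gives 4. They agree.
Suppose the result is true for n = k, so T(k) = (-2)^(k + 1)k.
Then T(k+1) = T(k) + (2(-2)^k(3k + 2)) = ((-2)^(k + 1)k) + (2(-2)^k(3k + 2)).
Simplifying, T(k+1) = (-2)^(k + 2)(k + 1) = (-2)^((k+1) + 1)(k+1),
which is the closed form with n = k+1.
Hence, by induction on n, the claim holds for every n ≥ 1.

T(n) = (-2)^(n + 1)n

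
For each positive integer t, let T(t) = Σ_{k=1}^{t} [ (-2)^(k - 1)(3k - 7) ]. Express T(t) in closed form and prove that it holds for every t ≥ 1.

We claim T(t) = (-2)^t(-t + 2) - 2 for all t ≥ 1.
Base step (t = 1): T(1) = -4, and the closed form gives -4. They agree.
Suppose the result is true for t = k, so T(k) = (-2)^k(-k + 2) - 2.
Then T(k+1) = T(k) + ((-2)^k(3k - 4)) = ((-2)^k(-k + 2) - 2) + ((-2)^k(3k - 4)).
Simplifying, T(k+1) = 2(-2)^k·k - 2(-2)^k - 2 = (-2)^(k+1)(-(k+1) + 2) - 2,
which is the closed form with t = k+1.
This completes the induction.

T(t) = (-2)^t(-t + 2) - 2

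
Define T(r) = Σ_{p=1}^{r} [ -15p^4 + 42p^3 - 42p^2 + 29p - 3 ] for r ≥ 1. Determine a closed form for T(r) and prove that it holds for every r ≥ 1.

We claim T(r) = -r(3r^4 - 3r^3 - 2r^2 - 4r - 5) for all r ≥ 1.
Base step (r = 1): T(1) = 11, and the closed form gives 11. They agree.
Suppose the result is true for r = p, so T(p) = p(-3p^4 + 3p^3 + 2p^2 + 4p + 5).
Then T(p+1) = T(p) + (-15p^4 - 18p^3 - 6p^2 + 11p + 11) = (p(-3p^4 + 3p^3 + 2p^2 + 4p + 5)) + (-15p^4 - 18p^3 - 6p^2 + 11p + 11).
Simplifying, T(p+1) = -(p + 1)(3p^4 + 9p^3 + 7p^2 - 5p - 11) = -(p+1)(3(p+1)^4 - 3(p+1)^3 - 2(p+1)^2 - 4(p+1) - 5),
which is the closed form with r = p+1.
Hence, by induction on r, the claim holds for every r ≥ 1.

T(r) = -r(3r^4 - 3r^3 - 2r^2 - 4r - 5)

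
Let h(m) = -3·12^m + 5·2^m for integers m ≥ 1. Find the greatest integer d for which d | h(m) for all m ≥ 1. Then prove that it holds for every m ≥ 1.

Computing the first values: h(1) = -26 and h(2) = -412; gcd(-26, -412) = 2, so d ≤ 2.
We prove 2 | -3·12^m + 5·2^m for all m ≥ 1 by induction on m.
Base step (m = 1): h(1) = -26 = 2·(-13), so 2 | h(1).
For the inductive step, assume it holds for an arbitrary j ≥ 1, i.e. 2 | h(j). Then
h(j+1) − 12·h(j) = (-3·12^(j+1) + 5·2^(j+1)) − 12·(-3·12^j + 5·2^j) = (5)·2^j·(2 − 12) = (-50)·2^j. Since 2 | h(j) by the inductive hypothesis, 2 | 12·h(j); and 2 | -50 since -50 = 2·-25. Therefore 2 | h(j+1).
By induction, the statement is established for all m ≥ 1.
Therefore the largest such d is 2.

d = 2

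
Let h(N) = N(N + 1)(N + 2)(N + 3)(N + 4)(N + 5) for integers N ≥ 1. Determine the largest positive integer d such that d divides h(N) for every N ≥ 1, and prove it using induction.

Computing the first values: h(1) = 720 and h(2) = 5040; gcd(720, 5040) = 720, so d ≤ 720.
We prove 720 | N(N + 1)(N + 2)(N + 3)(N + 4)(N + 5) for all N ≥ 1 by induction on N.
Base case (N = 1): h(1) = 720 = 720·(1), so 720 | h(1).
Suppose the result is true for N = p, i.e. 720 | h(p). Then
h(p+1) − h(p) = (p+1)·(p+2)·(p+3)·(p+4)·(p+5)·(p+6) − p·(p+1)·(p+2)·(p+3)·(p+4)·(p+5) = (p+1)·(p+2)·(p+3)·(p+4)·(p+5)·[(p+6) − p] = 6·(p+1)·(p+2)·(p+3)·(p+4)·(p+5). The product of 5 consecutive integers is divisible by (5)! = 120, so h(p+1) − h(p) is divisible by 6·120 = 720. By the inductive hypothesis 720 | h(p), hence 720 | h(p+1).
This completes the induction.
Therefore the largest such d is 720.

d = 720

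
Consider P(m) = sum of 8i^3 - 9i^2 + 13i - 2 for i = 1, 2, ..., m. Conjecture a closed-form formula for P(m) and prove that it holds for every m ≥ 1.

We claim P(m) = m(2m^3 + m^2 + 4m + 3) for all m ≥ 1.
Base case (m = 1): P(1) = 10, and the closed form gives 10. They agree.
Suppose the result is true for m = i, so P(i) = i(2i^3 + i^2 + 4i + 3).
Then P(i+1) = P(i) + (8i^3 + 15i^2 + 19i + 10) = (i(2i^3 + i^2 + 4i + 3)) + (8i^3 + 15i^2 + 19i + 10).
Simplifying, P(i+1) = (i + 1)(2i^3 + 7i^2 + 12i + 10) = (i+1)(2(i+1)^3 + (i+1)^2 + 4(i+1) + 3),
which is the closed form with m = i+1.
By induction, the statement is established for all m ≥ 1.

P(m) = m(2m^3 + m^2 + 4m + 3)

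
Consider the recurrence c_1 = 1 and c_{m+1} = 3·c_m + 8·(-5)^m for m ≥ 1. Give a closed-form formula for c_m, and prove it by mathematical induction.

c_m = -(-5)^m - 4·3^(m - 1)

Computing the first terms: c_1 = 1, c_2 = -37, c_3 = 89. This suggests c_m = -(-5)^m - 4·3^(m - 1).
For the base case m = 1: the formula gives 1 = 1 = c_1.
Inductive step: assume the claim holds for m = k, so c_k = -(-5)^k - 4·3^(k - 1).
Then c_{k+1} = 3·c_k + 8·(-5)^k = 3·(-(-5)^k - 4·3^(k - 1)) + 8·(-5)^k = -(-5)^(k + 1) - 4·3^k = -(-5)^(k+1) - 4·3^((k+1) - 1),
which is the claimed formula at m = k+1.
This completes the induction.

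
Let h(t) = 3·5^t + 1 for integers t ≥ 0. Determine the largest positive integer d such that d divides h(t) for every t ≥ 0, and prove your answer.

Computing the first values: h(0) = 4 and h(1) = 16; gcd(4, 16) = 4, so d ≤ 4.
We prove 4 | 3·5^t + 1 for all t ≥ 0 by induction on t.
When t = 0: h(0) = 4 = 4·(1), so 4 | h(0).
Inductive step: suppose the statement holds for some i ≥ 0, i.e. 4 | h(i). Then
h(i+1) = 3·5^(i+1) + 1 = 5·(3·5^i + 1) - 4 = 5·h(i) - 4. The first term is divisible by 4 by the inductive hypothesis, and -4 is divisible by 4. Hence 4 | h(i+1).
Hence, by induction on t, the claim holds for every t ≥ 0.
Therefore the largest such d is 4.

d = 4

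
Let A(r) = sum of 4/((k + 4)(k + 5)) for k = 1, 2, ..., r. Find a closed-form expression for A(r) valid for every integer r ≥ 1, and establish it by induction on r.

A(r) = 4r/(5(r + 5))

We claim A(r) = 4r/(5(r + 5)) for all r ≥ 1.
Base case (r = 1): A(1) = 2/15, and the closed form gives 2/15. They agree.
Suppose the result is true for r = k, so A(k) = 4k/(5(k + 5)).
Then A(k+1) = A(k) + (4/((k + 5)(k + 6))) = (4k/(5(k + 5))) + (4/((k + 5)(k + 6))).
Simplifying, A(k+1) = 4(k + 1)/(5(k + 6)) = 4(k+1)/(5((k+1) + 5)),
which is the closed form with r = k+1.
By induction, the statement is established for all r ≥ 1.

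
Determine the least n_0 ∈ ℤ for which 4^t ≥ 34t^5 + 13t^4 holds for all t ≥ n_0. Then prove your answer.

At t = 11: 4194304 < 5666067, so the inequality fails and n_0 ≥ 12. We prove 4^t ≥ 34t^5 + 13t^4 for all t ≥ 12.
Base case (t = 12): 4^t = 16777216 and 34t^5 + 13t^4 = 8729856, so 16777216 ≥ 8729856.
Inductive step: assume the claim holds for t = r, so 4^r ≥ 34r^5 + 13r^4.
Then 4^(r + 1) = 4·(4^r) ≥ 4·(34r^5 + 13r^4).
Also, for r ≥ 12 we have 4·(34r^5 + 13r^4) ≥ 34(r+1)^5 + 13(r+1)^4, since 4·(34r^5 + 13r^4) − (34(r+1)^5 + 13(r+1)^4) = 102r^5 - 131r^4 - 392r^3 - 418r^2 - 222r - 47, which is nonnegative for all r ≥ 12.
Combining, 4^(r + 1) ≥ 34(r+1)^5 + 13(r+1)^4.
Hence, by induction on t, the claim holds for every t ≥ 12.
Hence the smallest such n_0 is 12.

n_0 = 12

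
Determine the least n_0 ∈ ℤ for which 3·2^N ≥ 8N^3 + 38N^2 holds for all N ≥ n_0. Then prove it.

n_0 = 13

At N = 12: 12288 < 19296, so the inequality fails and n_0 ≥ 13. We prove 3·2^N ≥ 8N^3 + 38N^2 for all N ≥ 13.
Base case (N = 13): 3·2^N = 24576 and 8N^3 + 38N^2 = 23998, so 24576 ≥ 23998.
Inductive step: suppose the statement holds for some j ≥ 13, so 3·2^j ≥ 8j^3 + 38j^2.
Then 3·2^(j + 1) = 2·(3·2^j) ≥ 2·(8j^3 + 38j^2).
Also, for j ≥ 13 we have 2·(8j^3 + 38j^2) ≥ 8(j+1)^3 + 38(j+1)^2, since 2·(8j^3 + 38j^2) − (8(j+1)^3 + 38(j+1)^2) = 8j^3 + 14j^2 - 100j - 46, which is nonnegative for all j ≥ 13.
Combining, 3·2^(j + 1) ≥ 8(j+1)^3 + 38(j+1)^2.
By induction, the statement is established for all N ≥ 13.
Hence the smallest such n_0 is 13.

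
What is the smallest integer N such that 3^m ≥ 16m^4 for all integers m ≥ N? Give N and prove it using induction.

N = 12

At m = 11: 177147 < 234256, so the inequality fails and N ≥ 12. We prove 3^m ≥ 16m^4 for all m ≥ 12.
Base case (m = 12): 3^m = 531441 and 16m^4 = 331776, so 531441 ≥ 331776.
Inductive step: assume the claim holds for m = p, so 3^p ≥ 16p^4.
Then 3^(p + 1) = 3·(3^p) ≥ 3·(16p^4).
Also, for p ≥ 12 we have 3·(16p^4) ≥ 16(p+1)^4, since 3 ≥ (1 + 1/p)^4 for all p ≥ 12.
Combining, 3^(p + 1) ≥ 16(p+1)^4.
Hence, by induction on m, the claim holds for every m ≥ 12.
Hence the smallest such N is 12.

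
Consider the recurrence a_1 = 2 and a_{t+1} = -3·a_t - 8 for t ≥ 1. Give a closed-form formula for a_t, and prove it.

Computing the first terms: a_1 = 2, a_2 = -14, a_3 = 34. This suggests a_t = 4(-3)^(t - 1) - 2.
Base step (t = 1): the formula gives 2 = 2 = a_1.
For the inductive step, assume it holds for an arbitrary m ≥ 1, so a_m = 4(-3)^(m - 1) - 2.
Then a_{m+1} = -3·a_m - 8 = -3·(4(-3)^(m - 1) - 2) - 8 = 4(-3)^m - 2 = 4(-3)^((m+1) - 1) - 2,
which is the claimed formula at t = m+1.
This completes the induction.

a_t = 4(-3)^(t - 1) - 2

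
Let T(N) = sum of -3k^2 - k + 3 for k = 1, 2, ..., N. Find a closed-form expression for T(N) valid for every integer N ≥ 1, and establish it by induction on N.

T(N) = -N(N^2 + 2N - 2)

We claim T(N) = -N(N^2 + 2N - 2) for all N ≥ 1.
When N = 1: T(1) = -1, and the closed form gives -1. They agree.
Inductive step: suppose the statement holds for some k ≥ 1, so T(k) = k(-k^2 - 2k + 2).
Then T(k+1) = T(k) + (-k - 3(k + 1)^2 + 2) = (k(-k^2 - 2k + 2)) + (-k - 3(k + 1)^2 + 2).
Simplifying, T(k+1) = -(k + 1)(k^2 + 4k + 1) = -(k+1)((k+1)^2 + 2(k+1) - 2),
which is the closed form with N = k+1.
This completes the induction.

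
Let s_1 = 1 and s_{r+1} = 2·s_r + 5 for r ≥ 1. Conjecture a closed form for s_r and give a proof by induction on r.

s_r = 3·2^r - 5

Computing the first terms: s_1 = 1, s_2 = 7, s_3 = 19. This suggests s_r = 3·2^r - 5.
Base step (r = 1): the formula gives 1 = 1 = s_1.
Suppose the result is true for r = m, so s_m = 3·2^m - 5.
Then s_{m+1} = 2·s_m + 5 = 2·(3·2^m - 5) + 5 = 3·2^(m + 1) - 5,
which is the claimed formula at r = m+1.
By the principle of mathematical induction, the result holds for all r ≥ 1.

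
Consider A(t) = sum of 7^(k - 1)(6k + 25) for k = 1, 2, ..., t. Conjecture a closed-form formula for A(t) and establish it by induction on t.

We claim A(t) = 7^t(t + 4) - 4 for all t ≥ 1.
When t = 1: A(1) = 31, and the closed form gives 31. They agree.
Inductive step: suppose the statement holds for some k ≥ 1, so A(k) = 7^k(k + 4) - 4.
Then A(k+1) = A(k) + (7^k(6k + 31)) = (7^k(k + 4) - 4) + (7^k(6k + 31)).
Simplifying, A(k+1) = 7·7^k·k + 35·7^k - 4 = 7^(k+1)((k+1) + 4) - 4,
which is the closed form with t = k+1.
This completes the induction.

A(t) = 7^t(t + 4) - 4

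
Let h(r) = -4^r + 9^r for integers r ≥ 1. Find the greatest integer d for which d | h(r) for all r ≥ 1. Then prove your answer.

Computing the first values: h(1) = 5 and h(2) = 65; gcd(5, 65) = 5, so d ≤ 5.
We prove 5 | -4^r + 9^r for all r ≥ 1 by induction on r.
Base case (r = 1): h(1) = 5 = 5·(1), so 5 | h(1).
For the inductive step, assume it holds for an arbitrary p ≥ 1, i.e. 5 | h(p). Then
9^{p+1} − 4^{p+1} = 9·9^p − 4·4^p = 9·(9^p − 4^p) + (5)·4^p. The first term is divisible by 5 by the inductive hypothesis, and the second term (5)·4^p is divisible by 5 since 5 | 5. Hence 5 | h(p+1).
By induction, the statement is established for all r ≥ 1.
Therefore the largest such d is 5.

d = 5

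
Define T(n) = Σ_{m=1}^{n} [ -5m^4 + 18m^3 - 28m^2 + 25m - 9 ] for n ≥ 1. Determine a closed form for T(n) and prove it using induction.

T(n) = -n(n^4 - 2n^3 + 2n^2 - 3n + 1)

We claim T(n) = -n(n^4 - 2n^3 + 2n^2 - 3n + 1) for all n ≥ 1.
For the base case n = 1: T(1) = 1, and the closed form gives 1. They agree.
For the inductive step, assume it holds for an arbitrary m ≥ 1, so T(m) = m(-m^4 + 2m^3 - 2m^2 + 3m - 1).
Then T(m+1) = T(m) + (-5m^4 - 2m^3 - 4m^2 + 3m + 1) = (m(-m^4 + 2m^3 - 2m^2 + 3m - 1)) + (-5m^4 - 2m^3 - 4m^2 + 3m + 1).
Simplifying, T(m+1) = -(m + 1)(m^4 + 2m^3 + 2m^2 - m - 1) = -(m+1)((m+1)^4 - 2(m+1)^3 + 2(m+1)^2 - 3(m+1) + 1),
which is the closed form with n = m+1.
By the principle of mathematical induction, the result holds for all n ≥ 1.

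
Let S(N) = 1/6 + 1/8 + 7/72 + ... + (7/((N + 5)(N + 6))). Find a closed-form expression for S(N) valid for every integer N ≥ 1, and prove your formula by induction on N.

We claim S(N) = 7N/(6(N + 6)) for all N ≥ 1.
For the base case N = 1: S(1) = 1/6, and the closed form gives 1/6. They agree.
For the inductive step, assume it holds for an arbitrary k ≥ 1, so S(k) = 7k/(6(k + 6)).
Then S(k+1) = S(k) + (7/((k + 6)(k + 7))) = (7k/(6(k + 6))) + (7/((k + 6)(k + 7))).
Simplifying, S(k+1) = 7(k + 1)/(6(k + 7)) = 7(k+1)/(6((k+1) + 6)),
which is the closed form with N = k+1.
Hence, by induction on N, the claim holds for every N ≥ 1.

S(N) = 7N/(6(N + 6))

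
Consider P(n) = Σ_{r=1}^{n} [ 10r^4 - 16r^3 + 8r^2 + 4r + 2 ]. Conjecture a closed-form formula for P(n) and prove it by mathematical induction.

P(n) = n(2n^4 + n^3 - 2n^2 + 2n + 5)

We claim P(n) = n(2n^4 + n^3 - 2n^2 + 2n + 5) for all n ≥ 1.
Base step (n = 1): P(1) = 8, and the closed form gives 8. They agree.
For the inductive step, assume it holds for an arbitrary r ≥ 1, so P(r) = r(2r^4 + r^3 - 2r^2 + 2r + 5).
Then P(r+1) = P(r) + (10r^4 + 24r^3 + 20r^2 + 12r + 8) = (r(2r^4 + r^3 - 2r^2 + 2r + 5)) + (10r^4 + 24r^3 + 20r^2 + 12r + 8).
Simplifying, P(r+1) = (r + 1)(2r^4 + 9r^3 + 13r^2 + 9r + 8) = (r+1)(2(r+1)^4 + (r+1)^3 - 2(r+1)^2 + 2(r+1) + 5),
which is the closed form with n = r+1.
This completes the induction.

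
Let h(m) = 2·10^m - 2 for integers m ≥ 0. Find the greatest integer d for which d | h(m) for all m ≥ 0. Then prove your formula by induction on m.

Computing the first values: h(0) = 0 and h(1) = 18; gcd(0, 18) = 18, so d ≤ 18.
We prove 18 | 2·10^m - 2 for all m ≥ 0 by induction on m.
When m = 0: h(0) = 0 = 18·(0), so 18 | h(0).
Inductive step: assume the claim holds for m = j, i.e. 18 | h(j). Then
h(j+1) = 2·10^(j+1) - 2 = 10·(2·10^j - 2) + 18 = 10·h(j) + 18. The first term is divisible by 18 by the inductive hypothesis, and 18 is divisible by 18. Hence 18 | h(j+1).
This completes the induction.
Therefore the largest such d is 18.

d = 18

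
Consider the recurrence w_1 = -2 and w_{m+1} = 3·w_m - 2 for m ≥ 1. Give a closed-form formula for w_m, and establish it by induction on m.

w_m = -3^m + 1

Computing the first terms: w_1 = -2, w_2 = -8, w_3 = -26. This suggests w_m = -3^m + 1.
Base step (m = 1): the formula gives -2 = -2 = w_1.
For the inductive step, assume it holds for an arbitrary k ≥ 1, so w_k = -3^k + 1.
Then w_{k+1} = 3·w_k - 2 = 3·(-3^k + 1) - 2 = -3^(k + 1) + 1,
which is the claimed formula at m = k+1.
Hence, by induction on m, the claim holds for every m ≥ 1.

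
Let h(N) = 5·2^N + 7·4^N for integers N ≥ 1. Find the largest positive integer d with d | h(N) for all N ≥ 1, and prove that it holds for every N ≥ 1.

Computing the first values: h(1) = 38 and h(2) = 132; gcd(38, 132) = 2, so d ≤ 2.
We prove 2 | 5·2^N + 7·4^N for all N ≥ 1 by induction on N.
When N = 1: h(1) = 38 = 2·(19), so 2 | h(1).
For the inductive step, assume it holds for an arbitrary j ≥ 1, i.e. 2 | h(j). Then
h(j+1) − 4·h(j) = (5·2^(j+1) + 7·4^(j+1)) − 4·(5·2^j + 7·4^j) = (5)·2^j·(2 − 4) = (-10)·2^j. Since 2 | h(j) by the inductive hypothesis, 2 | 4·h(j); and 2 | -10 since -10 = 2·-5. Therefore 2 | h(j+1).
This completes the induction.
Therefore the largest such d is 2.

d = 2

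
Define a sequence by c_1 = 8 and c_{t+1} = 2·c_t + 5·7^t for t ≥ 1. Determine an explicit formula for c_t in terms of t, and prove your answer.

Computing the first terms: c_1 = 8, c_2 = 51, c_3 = 347. This suggests c_t = 2^(t - 1) + 7^t.
When t = 1: the formula gives 8 = 8 = c_1.
Inductive step: assume the claim holds for t = k, so c_k = 2^(k - 1) + 7^k.
Then c_{k+1} = 2·c_k + 5·7^k = 2·(2^(k - 1) + 7^k) + 5·7^k = 2^k + 7^(k + 1) = 2^((k+1) - 1) + 7^(k+1),
which is the claimed formula at t = k+1.
By induction, the statement is established for all t ≥ 1.

c_t = 2^(t - 1) + 7^t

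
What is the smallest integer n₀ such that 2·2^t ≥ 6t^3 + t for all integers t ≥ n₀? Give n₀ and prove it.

At t = 12: 8192 < 10380, so the inequality fails and n₀ ≥ 13. We prove 2·2^t ≥ 6t^3 + t for all t ≥ 13.
For the base case t = 13: 2·2^t = 16384 and 6t^3 + t = 13195, so 16384 ≥ 13195.
Inductive step: assume the claim holds for t = i, so 2·2^i ≥ 6i^3 + i.
Then 2·2^(i + 1) = 2·(2·2^i) ≥ 2·(6i^3 + i).
Also, for i ≥ 13 we have 2·(6i^3 + i) ≥ 6(i+1)^3 + (i+1), since 2·(6i^3 + i) − (6(i+1)^3 + (i+1)) = 6i^3 - 18i^2 - 17i - 7, which is nonnegative for all i ≥ 13.
Combining, 2·2^(i + 1) ≥ 6(i+1)^3 + (i+1).
This completes the induction.
Hence the smallest such n₀ is 13.

n₀ = 13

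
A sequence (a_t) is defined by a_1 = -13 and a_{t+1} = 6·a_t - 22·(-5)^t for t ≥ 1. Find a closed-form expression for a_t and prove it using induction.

Computing the first terms: a_1 = -13, a_2 = 32, a_3 = -358. This suggests a_t = 2(-5)^t - 3·6^(t - 1).
Base step (t = 1): the formula gives -13 = -13 = a_1.
Inductive step: suppose the statement holds for some j ≥ 1, so a_j = 2(-5)^j - 3·6^(j - 1).
Then a_{j+1} = 6·a_j - 22·(-5)^j = 6·(2(-5)^j - 3·6^(j - 1)) - 22·(-5)^j = 2(-5)^(j + 1) - 3·6^j = 2(-5)^(j+1) - 3·6^((j+1) - 1),
which is the claimed formula at t = j+1.
This completes the induction.

a_t = 2(-5)^t - 3·6^(t - 1)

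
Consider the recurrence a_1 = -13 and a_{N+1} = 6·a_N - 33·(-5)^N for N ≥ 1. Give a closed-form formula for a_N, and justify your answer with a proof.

Computing the first terms: a_1 = -13, a_2 = 87, a_3 = -303. This suggests a_N = 3(-5)^N + 2·6^(N - 1).
Base step (N = 1): the formula gives -13 = -13 = a_1.
Inductive step: assume the claim holds for N = m, so a_m = 3(-5)^m + 2·6^(m - 1).
Then a_{m+1} = 6·a_m - 33·(-5)^m = 6·(3(-5)^m + 2·6^(m - 1)) - 33·(-5)^m = 3(-5)^(m + 1) + 2·6^m = 3(-5)^(m+1) + 2·6^((m+1) - 1),
which is the claimed formula at N = m+1.
Hence, by induction on N, the claim holds for every N ≥ 1.

a_N = 3(-5)^N + 2·6^(N - 1)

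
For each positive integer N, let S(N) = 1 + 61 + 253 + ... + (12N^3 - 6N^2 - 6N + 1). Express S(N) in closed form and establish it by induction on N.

S(N) = N(3N^3 + 4N^2 - 3N - 3)

We claim S(N) = N(3N^3 + 4N^2 - 3N - 3) for all N ≥ 1.
Base case (N = 1): S(1) = 1, and the closed form gives 1. They agree.
Suppose the result is true for N = r, so S(r) = r(3r^3 + 4r^2 - 3r - 3).
Then S(r+1) = S(r) + (12r^3 + 30r^2 + 18r + 1) = (r(3r^3 + 4r^2 - 3r - 3)) + (12r^3 + 30r^2 + 18r + 1).
Simplifying, S(r+1) = (r + 1)(3r^3 + 13r^2 + 14r + 1) = (r+1)(3(r+1)^3 + 4(r+1)^2 - 3(r+1) - 3),
which is the closed form with N = r+1.
By the principle of mathematical induction, the result holds for all N ≥ 1.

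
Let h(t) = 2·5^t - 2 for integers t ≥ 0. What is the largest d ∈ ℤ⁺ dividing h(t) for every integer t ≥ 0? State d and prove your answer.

Computing the first values: h(0) = 0 and h(1) = 8; gcd(0, 8) = 8, so d ≤ 8.
We prove 8 | 2·5^t - 2 for all t ≥ 0 by induction on t.
When t = 0: h(0) = 0 = 8·(0), so 8 | h(0).
Suppose the result is true for t = k, i.e. 8 | h(k). Then
h(k+1) = 2·5^(k+1) - 2 = 5·(2·5^k - 2) + 8 = 5·h(k) + 8. The first term is divisible by 8 by the inductive hypothesis, and 8 is divisible by 8. Hence 8 | h(k+1).
By induction, the statement is established for all t ≥ 0.
Therefore the largest such d is 8.

d = 8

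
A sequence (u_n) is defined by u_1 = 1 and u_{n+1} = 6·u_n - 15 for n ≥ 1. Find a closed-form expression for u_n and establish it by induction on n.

Computing the first terms: u_1 = 1, u_2 = -9, u_3 = -69. This suggests u_n = -2·6^(n - 1) + 3.
For the base case n = 1: the formula gives 1 = 1 = u_1.
Inductive step: assume the claim holds for n = i, so u_i = -2·6^(i - 1) + 3.
Then u_{i+1} = 6·u_i - 15 = 6·(-2·6^(i - 1) + 3) - 15 = -2·6^i + 3 = -2·6^((i+1) - 1) + 3,
which is the claimed formula at n = i+1.
By induction, the statement is established for all n ≥ 1.

u_n = -2·6^(n - 1) + 3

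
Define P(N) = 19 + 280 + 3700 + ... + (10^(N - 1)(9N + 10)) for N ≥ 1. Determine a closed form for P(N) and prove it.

We claim P(N) = 10^N(N + 1) - 1 for all N ≥ 1.
Base case (N = 1): P(1) = 19, and the closed form gives 19. They agree.
Inductive step: suppose the statement holds for some k ≥ 1, so P(k) = 10^k(k + 1) - 1.
Then P(k+1) = P(k) + (10^k(9k + 19)) = (10^k(k + 1) - 1) + (10^k(9k + 19)).
Simplifying, P(k+1) = 10·10^k·k + 20·10^k - 1 = 10^(k+1)((k+1) + 1) - 1,
which is the closed form with N = k+1.
Hence, by induction on N, the claim holds for every N ≥ 1.

P(N) = 10^N(N + 1) - 1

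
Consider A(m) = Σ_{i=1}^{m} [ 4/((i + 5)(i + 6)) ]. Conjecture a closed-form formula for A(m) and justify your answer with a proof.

We claim A(m) = 2m/(3(m + 6)) for all m ≥ 1.
Base case (m = 1): A(1) = 2/21, and the closed form gives 2/21. They agree.
Suppose the result is true for m = i, so A(i) = 2i/(3(i + 6)).
Then A(i+1) = A(i) + (4/((i + 6)(i + 7))) = (2i/(3(i + 6))) + (4/((i + 6)(i + 7))).
Simplifying, A(i+1) = 2(i + 1)/(3(i + 7)) = 2(i+1)/(3((i+1) + 6)),
which is the closed form with m = i+1.
This completes the induction.

A(m) = 2m/(3(m + 6))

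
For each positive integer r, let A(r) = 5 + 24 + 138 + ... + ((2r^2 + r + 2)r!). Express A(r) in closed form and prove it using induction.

We claim A(r) = (2r + 1)(r + 1)! - 1 for all r ≥ 1.
Base step (r = 1): A(1) = 5, and the closed form gives 5. They agree.
Suppose the result is true for r = k, so A(k) = (2k + 1)(k + 1)! - 1.
Then A(k+1) = A(k) + ((2k^2 + 5k + 5)(k + 1)!) = ((2k + 1)(k + 1)! - 1) + ((2k^2 + 5k + 5)(k + 1)!).
Simplifying, A(k+1) = (2(k+1) + 1)((k+1) + 1)! - 1,
which is the closed form with r = k+1.
By induction, the statement is established for all r ≥ 1.

A(r) = (2r + 1)(r + 1)! - 1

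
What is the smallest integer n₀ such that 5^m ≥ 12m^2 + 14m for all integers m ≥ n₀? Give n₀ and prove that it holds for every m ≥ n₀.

n₀ = 4

At m = 3: 125 < 150, so the inequality fails and n₀ ≥ 4. We prove 5^m ≥ 12m^2 + 14m for all m ≥ 4.
For the base case m = 4: 5^m = 625 and 12m^2 + 14m = 248, so 625 ≥ 248.
Suppose the result is true for m = i, so 5^i ≥ 12i^2 + 14i.
Then 5^(i + 1) = 5·(5^i) ≥ 5·(12i^2 + 14i).
Also, for i ≥ 4 we have 5·(12i^2 + 14i) ≥ 12(i+1)^2 + 14(i+1), since 5·(12i^2 + 14i) − (12(i+1)^2 + 14(i+1)) = 48i^2 + 32i - 26, which is nonnegative for all i ≥ 4.
Combining, 5^(i + 1) ≥ 12(i+1)^2 + 14(i+1).
Hence, by induction on m, the claim holds for every m ≥ 4.
Hence the smallest such n₀ is 4.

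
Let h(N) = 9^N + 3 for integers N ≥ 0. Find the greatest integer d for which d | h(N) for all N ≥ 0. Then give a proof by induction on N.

d = 4

Computing the first values: h(0) = 4 and h(1) = 12; gcd(4, 12) = 4, so d ≤ 4.
We prove 4 | 9^N + 3 for all N ≥ 0 by induction on N.
When N = 0: h(0) = 4 = 4·(1), so 4 | h(0).
Inductive step: assume the claim holds for N = j, i.e. 4 | h(j). Then
h(j+1) = 9^(j+1) + 3 = 9·(9^j + 3) - 24 = 9·h(j) - 24. The first term is divisible by 4 by the inductive hypothesis, and -24 is divisible by 4. Hence 4 | h(j+1).
Hence, by induction on N, the claim holds for every N ≥ 0.
Therefore the largest such d is 4.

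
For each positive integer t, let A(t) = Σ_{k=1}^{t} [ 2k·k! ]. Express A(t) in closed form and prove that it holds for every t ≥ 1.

A(t) = 2(t + 1)! - 2

We claim A(t) = 2(t + 1)! - 2 for all t ≥ 1.
When t = 1: A(1) = 2, and the closed form gives 2. They agree.
Inductive step: assume the claim holds for t = k, so A(k) = 2(k + 1)! - 2.
Then A(k+1) = A(k) + (2(k + 1)(k + 1)!) = (2(k + 1)! - 2) + (2(k + 1)(k + 1)!).
Simplifying, A(k+1) = 2((k+1) + 1)! - 2,
which is the closed form with t = k+1.
By the principle of mathematical induction, the result holds for all t ≥ 1.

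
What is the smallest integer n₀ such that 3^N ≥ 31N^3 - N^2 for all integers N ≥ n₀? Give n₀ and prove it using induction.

At N = 9: 19683 < 22518, so the inequality fails and n₀ ≥ 10. We prove 3^N ≥ 31N^3 - N^2 for all N ≥ 10.
For the base case N = 10: 3^N = 59049 and 31N^3 - N^2 = 30900, so 59049 ≥ 30900.
Inductive step: suppose the statement holds for some r ≥ 10, so 3^r ≥ 31r^3 - r^2.
Then 3^(r + 1) = 3·(3^r) ≥ 3·(31r^3 - r^2).
Also, for r ≥ 10 we have 3·(31r^3 - r^2) ≥ 31(r+1)^3 - (r+1)^2, since 3·(31r^3 - r^2) − (31(r+1)^3 - (r+1)^2) = 62r^3 - 95r^2 - 91r - 30, which is nonnegative for all r ≥ 10.
Combining, 3^(r + 1) ≥ 31(r+1)^3 - (r+1)^2.
Hence, by induction on N, the claim holds for every N ≥ 10.
Hence the smallest such n₀ is 10.

n₀ = 10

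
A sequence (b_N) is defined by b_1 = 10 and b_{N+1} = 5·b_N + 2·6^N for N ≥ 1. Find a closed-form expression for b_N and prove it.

b_N = -2·5^(N - 1) + 2·6^N

Computing the first terms: b_1 = 10, b_2 = 62, b_3 = 382. This suggests b_N = -2·5^(N - 1) + 2·6^N.
Base case (N = 1): the formula gives 10 = 10 = b_1.
For the inductive step, assume it holds for an arbitrary m ≥ 1, so b_m = -2·5^(m - 1) + 2·6^m.
Then b_{m+1} = 5·b_m + 2·6^m = 5·(-2·5^(m - 1) + 2·6^m) + 2·6^m = -2·5^m + 2·6^(m + 1) = -2·5^((m+1) - 1) + 2·6^(m+1),
which is the claimed formula at N = m+1.
By induction, the statement is established for all N ≥ 1.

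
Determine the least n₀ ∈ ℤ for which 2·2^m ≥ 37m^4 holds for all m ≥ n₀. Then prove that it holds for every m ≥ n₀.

At m = 22: 8388608 < 8667472, so the inequality fails and n₀ ≥ 23. We prove 2·2^m ≥ 37m^4 for all m ≥ 23.
Base step (m = 23): 2·2^m = 16777216 and 37m^4 = 10354117, so 16777216 ≥ 10354117.
For the inductive step, assume it holds for an arbitrary r ≥ 23, so 2·2^r ≥ 37r^4.
Then 2·2^(r + 1) = 2·(2·2^r) ≥ 2·(37r^4).
Also, for r ≥ 23 we have 2·(37r^4) ≥ 37(r+1)^4, since 2 ≥ (1 + 1/r)^4 for all r ≥ 23.
Combining, 2·2^(r + 1) ≥ 37(r+1)^4.
By induction, the statement is established for all m ≥ 23.
Hence the smallest such n₀ is 23.

n₀ = 23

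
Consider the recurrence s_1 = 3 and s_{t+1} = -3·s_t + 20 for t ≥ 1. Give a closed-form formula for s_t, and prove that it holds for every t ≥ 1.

Computing the first terms: s_1 = 3, s_2 = 11, s_3 = -13. This suggests s_t = -2(-3)^(t - 1) + 5.
Base case (t = 1): the formula gives 3 = 3 = s_1.
Suppose the result is true for t = k, so s_k = -2(-3)^(k - 1) + 5.
Then s_{k+1} = -3·s_k + 20 = -3·(-2(-3)^(k - 1) + 5) + 20 = -2(-3)^k + 5 = -2(-3)^((k+1) - 1) + 5,
which is the claimed formula at t = k+1.
This completes the induction.

s_t = -2(-3)^(t - 1) + 5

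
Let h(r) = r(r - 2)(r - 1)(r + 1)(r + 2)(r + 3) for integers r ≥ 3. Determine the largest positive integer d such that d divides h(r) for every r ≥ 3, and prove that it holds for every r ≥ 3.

Computing the first values: h(3) = 720 and h(4) = 5040; gcd(720, 5040) = 720, so d ≤ 720.
We prove 720 | r(r - 2)(r - 1)(r + 1)(r + 2)(r + 3) for all r ≥ 3 by induction on r.
When r = 3: h(3) = 720 = 720·(1), so 720 | h(3).
Inductive step: assume the claim holds for r = m, i.e. 720 | h(m). Then
h(m+1) − h(m) = (m-1)·m·(m+1)·(m+2)·(m+3)·(m+4) − (m-2)·(m-1)·m·(m+1)·(m+2)·(m+3) = (m-1)·m·(m+1)·(m+2)·(m+3)·[(m+4) − (m-2)] = 6·(m-1)·m·(m+1)·(m+2)·(m+3). The product of 5 consecutive integers is divisible by (5)! = 120, so h(m+1) − h(m) is divisible by 6·120 = 720. By the inductive hypothesis 720 | h(m), hence 720 | h(m+1).
This completes the induction.
Therefore the largest such d is 720.

d = 720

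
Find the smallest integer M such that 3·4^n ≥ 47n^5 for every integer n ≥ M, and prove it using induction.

At n = 10: 3145728 < 4700000, so the inequality fails and M ≥ 11. We prove 3·4^n ≥ 47n^5 for all n ≥ 11.
For the base case n = 11: 3·4^n = 12582912 and 47n^5 = 7569397, so 12582912 ≥ 7569397.
Suppose the result is true for n = j, so 3·4^j ≥ 47j^5.
Then 3·4^(j + 1) = 4·(3·4^j) ≥ 4·(47j^5).
Also, for j ≥ 11 we have 4·(47j^5) ≥ 47(j+1)^5, since 4 ≥ (1 + 1/j)^5 for all j ≥ 11.
Combining, 3·4^(j + 1) ≥ 47(j+1)^5.
By induction, the statement is established for all n ≥ 11.
Hence the smallest such M is 11.

M = 11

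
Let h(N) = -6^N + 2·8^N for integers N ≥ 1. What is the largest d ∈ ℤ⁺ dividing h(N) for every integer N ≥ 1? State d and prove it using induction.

Computing the first values: h(1) = 10 and h(2) = 92; gcd(10, 92) = 2, so d ≤ 2.
We prove 2 | -6^N + 2·8^N for all N ≥ 1 by induction on N.
When N = 1: h(1) = 10 = 2·(5), so 2 | h(1).
Suppose the result is true for N = i, i.e. 2 | h(i). Then
h(i+1) − 8·h(i) = (-6^(i+1) + 2·8^(i+1)) − 8·(-6^i + 2·8^i) = (-1)·6^i·(6 − 8) = (2)·6^i. Since 2 | h(i) by the inductive hypothesis, 2 | 8·h(i); and 2 | 2 since 2 = 2·1. Therefore 2 | h(i+1).
Hence, by induction on N, the claim holds for every N ≥ 1.
Therefore the largest such d is 2.

d = 2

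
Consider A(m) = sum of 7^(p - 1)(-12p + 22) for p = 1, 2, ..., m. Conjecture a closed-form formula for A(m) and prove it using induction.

A(m) = 2·7^m(-m + 2) - 4

We claim A(m) = 2·7^m(-m + 2) - 4 for all m ≥ 1.
Base step (m = 1): A(1) = 10, and the closed form gives 10. They agree.
For the inductive step, assume it holds for an arbitrary p ≥ 1, so A(p) = 2·7^p(-p + 2) - 4.
Then A(p+1) = A(p) + (7^p(-12p + 10)) = (2·7^p(-p + 2) - 4) + (7^p(-12p + 10)).
Simplifying, A(p+1) = -14·7^p·p + 14·7^p - 4 = 2·7^(p+1)(-(p+1) + 2) - 4,
which is the closed form with m = p+1.
Hence, by induction on m, the claim holds for every m ≥ 1.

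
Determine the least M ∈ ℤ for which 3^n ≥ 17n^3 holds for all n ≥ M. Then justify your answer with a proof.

M = 9

At n = 8: 6561 < 8704, so the inequality fails and M ≥ 9. We prove 3^n ≥ 17n^3 for all n ≥ 9.
Base step (n = 9): 3^n = 19683 and 17n^3 = 12393, so 19683 ≥ 12393.
For the inductive step, assume it holds for an arbitrary k ≥ 9, so 3^k ≥ 17k^3.
Then 3^(k + 1) = 3·(3^k) ≥ 3·(17k^3).
Also, for k ≥ 9 we have 3·(17k^3) ≥ 17(k+1)^3, since 3 ≥ (1 + 1/k)^3 for all k ≥ 9.
Combining, 3^(k + 1) ≥ 17(k+1)^3.
This completes the induction.
Hence the smallest such M is 9.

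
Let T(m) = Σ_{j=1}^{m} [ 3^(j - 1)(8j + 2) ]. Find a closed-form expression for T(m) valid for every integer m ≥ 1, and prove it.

We claim T(m) = 3^m(4m - 1) + 1 for all m ≥ 1.
Base case (m = 1): T(1) = 10, and the closed form gives 10. They agree.
Inductive step: assume the claim holds for m = j, so T(j) = 3^j(4j - 1) + 1.
Then T(j+1) = T(j) + (3^j(8j + 10)) = (3^j(4j - 1) + 1) + (3^j(8j + 10)).
Simplifying, T(j+1) = 12·3^j·j + 9·3^j + 1 = 3^(j+1)(4(j+1) - 1) + 1,
which is the closed form with m = j+1.
This completes the induction.

T(m) = 3^m(4m - 1) + 1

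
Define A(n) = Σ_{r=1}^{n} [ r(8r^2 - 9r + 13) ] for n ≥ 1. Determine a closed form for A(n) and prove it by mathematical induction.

A(n) = n(n + 1)(2n^2 - n + 5)

We claim A(n) = n(n + 1)(2n^2 - n + 5) for all n ≥ 1.
Base step (n = 1): A(1) = 12, and the closed form gives 12. They agree.
For the inductive step, assume it holds for an arbitrary r ≥ 1, so A(r) = r(2r^3 + r^2 + 4r + 5).
Then A(r+1) = A(r) + ((r + 1)(-9r + 8(r + 1)^2 + 4)) = (r(2r^3 + r^2 + 4r + 5)) + ((r + 1)(-9r + 8(r + 1)^2 + 4)).
Simplifying, A(r+1) = (r + 1)(r + 2)(2r^2 + 3r + 6) = (r+1)((r+1) + 1)(2(r+1)^2 - (r+1) + 5),
which is the closed form with n = r+1.
Hence, by induction on n, the claim holds for every n ≥ 1.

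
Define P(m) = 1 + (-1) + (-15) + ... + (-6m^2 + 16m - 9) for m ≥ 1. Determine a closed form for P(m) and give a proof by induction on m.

We claim P(m) = -m(m - 2)(2m - 1) for all m ≥ 1.
For the base case m = 1: P(1) = 1, and the closed form gives 1. They agree.
Inductive step: assume the claim holds for m = p, so P(p) = p(-2p^2 + 5p - 2).
Then P(p+1) = P(p) + (-6p^2 + 4p + 1) = (p(-2p^2 + 5p - 2)) + (-6p^2 + 4p + 1).
Simplifying, P(p+1) = -(p - 1)(p + 1)(2p + 1) = -(p+1)((p+1) - 2)(2(p+1) - 1),
which is the closed form with m = p+1.
This completes the induction.

P(m) = -m(m - 2)(2m - 1)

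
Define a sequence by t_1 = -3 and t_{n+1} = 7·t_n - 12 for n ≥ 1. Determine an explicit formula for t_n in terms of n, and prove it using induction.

t_n = -5·7^(n - 1) + 2

Computing the first terms: t_1 = -3, t_2 = -33, t_3 = -243. This suggests t_n = -5·7^(n - 1) + 2.
For the base case n = 1: the formula gives -3 = -3 = t_1.
Suppose the result is true for n = i, so t_i = -5·7^(i - 1) + 2.
Then t_{i+1} = 7·t_i - 12 = 7·(-5·7^(i - 1) + 2) - 12 = -5·7^i + 2 = -5·7^((i+1) - 1) + 2,
which is the claimed formula at n = i+1.
Hence, by induction on n, the claim holds for every n ≥ 1.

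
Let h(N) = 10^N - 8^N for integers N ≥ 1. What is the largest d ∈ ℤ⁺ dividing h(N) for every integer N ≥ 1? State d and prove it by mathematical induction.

d = 2

Computing the first values: h(1) = 2 and h(2) = 36; gcd(2, 36) = 2, so d ≤ 2.
We prove 2 | 10^N - 8^N for all N ≥ 1 by induction on N.
Base step (N = 1): h(1) = 2 = 2·(1), so 2 | h(1).
Inductive step: suppose the statement holds for some k ≥ 1, i.e. 2 | h(k). Then
10^{k+1} − 8^{k+1} = 10·10^k − 8·8^k = 10·(10^k − 8^k) + (2)·8^k. The first term is divisible by 2 by the inductive hypothesis, and the second term (2)·8^k is divisible by 2 since 2 | 2. Hence 2 | h(k+1).
By induction, the statement is established for all N ≥ 1.
Therefore the largest such d is 2.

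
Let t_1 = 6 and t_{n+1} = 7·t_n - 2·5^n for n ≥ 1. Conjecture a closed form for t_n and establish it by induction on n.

Computing the first terms: t_1 = 6, t_2 = 32, t_3 = 174. This suggests t_n = 5^n + 7^(n - 1).
Base step (n = 1): the formula gives 6 = 6 = t_1.
Inductive step: suppose the statement holds for some p ≥ 1, so t_p = 5^p + 7^(p - 1).
Then t_{p+1} = 7·t_p - 2·5^p = 7·(5^p + 7^(p - 1)) - 2·5^p = 5^(p + 1) + 7^p = 5^(p+1) + 7^((p+1) - 1),
which is the claimed formula at n = p+1.
Hence, by induction on n, the claim holds for every n ≥ 1.

t_n = 5^n + 7^(n - 1)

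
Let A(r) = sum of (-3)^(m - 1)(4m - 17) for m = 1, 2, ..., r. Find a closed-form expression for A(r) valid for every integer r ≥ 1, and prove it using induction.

We claim A(r) = (-3)^r(-r + 4) - 4 for all r ≥ 1.
For the base case r = 1: A(1) = -13, and the closed form gives -13. They agree.
Inductive step: suppose the statement holds for some m ≥ 1, so A(m) = (-3)^m(-m + 4) - 4.
Then A(m+1) = A(m) + ((-3)^m(4m - 13)) = ((-3)^m(-m + 4) - 4) + ((-3)^m(4m - 13)).
Simplifying, A(m+1) = 3(-3)^m·m - 9(-3)^m - 4 = (-3)^(m+1)(-(m+1) + 4) - 4,
which is the closed form with r = m+1.
By the principle of mathematical induction, the result holds for all r ≥ 1.

A(r) = (-3)^r(-r + 4) - 4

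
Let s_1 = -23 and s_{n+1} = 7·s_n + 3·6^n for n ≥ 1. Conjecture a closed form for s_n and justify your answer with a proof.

Computing the first terms: s_1 = -23, s_2 = -143, s_3 = -893. This suggests s_n = -3·6^n - 5·7^(n - 1).
When n = 1: the formula gives -23 = -23 = s_1.
Inductive step: suppose the statement holds for some p ≥ 1, so s_p = -3·6^p - 5·7^(p - 1).
Then s_{p+1} = 7·s_p + 3·6^p = 7·(-3·6^p - 5·7^(p - 1)) + 3·6^p = -3·6^(p + 1) - 5·7^p = -3·6^(p+1) - 5·7^((p+1) - 1),
which is the claimed formula at n = p+1.
Hence, by induction on n, the claim holds for every n ≥ 1.

s_n = -3·6^n - 5·7^(n - 1)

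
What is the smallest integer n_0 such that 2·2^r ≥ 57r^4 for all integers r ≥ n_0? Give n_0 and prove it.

n_0 = 23

At r = 22: 8388608 < 13352592, so the inequality fails and n_0 ≥ 23. We prove 2·2^r ≥ 57r^4 for all r ≥ 23.
Base step (r = 23): 2·2^r = 16777216 and 57r^4 = 15950937, so 16777216 ≥ 15950937.
Suppose the result is true for r = p, so 2·2^p ≥ 57p^4.
Then 2·2^(p + 1) = 2·(2·2^p) ≥ 2·(57p^4).
Also, for p ≥ 23 we have 2·(57p^4) ≥ 57(p+1)^4, since 2 ≥ (1 + 1/p)^4 for all p ≥ 23.
Combining, 2·2^(p + 1) ≥ 57(p+1)^4.
By induction, the statement is established for all r ≥ 23.
Hence the smallest such n_0 is 23.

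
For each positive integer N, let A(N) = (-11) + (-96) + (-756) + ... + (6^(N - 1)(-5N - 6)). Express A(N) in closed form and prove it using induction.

A(N) = -6^N(N + 1) + 1

We claim A(N) = -6^N(N + 1) + 1 for all N ≥ 1.
When N = 1: A(1) = -11, and the closed form gives -11. They agree.
For the inductive step, assume it holds for an arbitrary p ≥ 1, so A(p) = -6^p(p + 1) + 1.
Then A(p+1) = A(p) + (6^p(-5p - 11)) = (-6^p(p + 1) + 1) + (6^p(-5p - 11)).
Simplifying, A(p+1) = -6·6^p·p - 12·6^p + 1 = -6^(p+1)((p+1) + 1) + 1,
which is the closed form with N = p+1.
This completes the induction.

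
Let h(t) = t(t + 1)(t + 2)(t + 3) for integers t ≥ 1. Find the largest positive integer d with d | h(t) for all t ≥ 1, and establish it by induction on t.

Computing the first values: h(1) = 24 and h(2) = 120; gcd(24, 120) = 24, so d ≤ 24.
We prove 24 | t(t + 1)(t + 2)(t + 3) for all t ≥ 1 by induction on t.
Base case (t = 1): h(1) = 24 = 24·(1), so 24 | h(1).
Inductive step: suppose the statement holds for some m ≥ 1, i.e. 24 | h(m). Then
h(m+1) − h(m) = (m+1)·(m+2)·(m+3)·(m+4) − m·(m+1)·(m+2)·(m+3) = (m+1)·(m+2)·(m+3)·[(m+4) − m] = 4·(m+1)·(m+2)·(m+3). The product of 3 consecutive integers is divisible by (3)! = 6, so h(m+1) − h(m) is divisible by 4·6 = 24. By the inductive hypothesis 24 | h(m), hence 24 | h(m+1).
By the principle of mathematical induction, the result holds for all t ≥ 1.
Therefore the largest such d is 24.

d = 24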